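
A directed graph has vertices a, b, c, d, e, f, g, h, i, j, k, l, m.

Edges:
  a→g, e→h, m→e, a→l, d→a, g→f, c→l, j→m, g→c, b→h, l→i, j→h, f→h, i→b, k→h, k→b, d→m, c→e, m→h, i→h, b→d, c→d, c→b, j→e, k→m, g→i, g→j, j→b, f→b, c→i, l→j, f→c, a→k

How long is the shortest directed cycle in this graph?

For each vertex v, BFS finds the shortest path from v back to v.
The shortest such closed walk is a → k → b → d → a, length 4.

4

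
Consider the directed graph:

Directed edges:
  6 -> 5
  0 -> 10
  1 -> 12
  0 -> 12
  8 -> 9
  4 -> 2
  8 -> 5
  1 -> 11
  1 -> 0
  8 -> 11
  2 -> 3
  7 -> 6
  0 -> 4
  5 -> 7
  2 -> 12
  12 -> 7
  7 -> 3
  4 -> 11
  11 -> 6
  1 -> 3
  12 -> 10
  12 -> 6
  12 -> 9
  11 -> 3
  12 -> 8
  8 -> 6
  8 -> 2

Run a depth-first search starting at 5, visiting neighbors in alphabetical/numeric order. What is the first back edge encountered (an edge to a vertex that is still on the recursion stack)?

6->5

DFS from 5 (visiting neighbors in alphabetical/numeric order); mark gray on enter, black on exit:
5 gray
  7 gray
    3 gray
    3 black
    6 gray
      6→5: 5 is gray → back edge
First back edge: 6 → 5.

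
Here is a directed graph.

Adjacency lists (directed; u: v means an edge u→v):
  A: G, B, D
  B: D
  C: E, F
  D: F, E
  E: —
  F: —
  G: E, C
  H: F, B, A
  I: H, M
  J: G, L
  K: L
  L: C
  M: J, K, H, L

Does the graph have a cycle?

No

DFS with white/gray/black marking, starting from H:
H gray
  F gray
  F black
  B gray
    D gray
      D→F: F black — skip
      E gray
      E black
    D black
  B black
  A gray
    G gray
      G→E: E black — skip
      C gray
        C→E: E black — skip
        C→F: F black — skip
      C black
    G black
    A→B: B black — skip
    A→D: D black — skip
  A black
H black
I gray
  I→H: H black — skip
  M gray
    J gray
      J→G: G black — skip
      L gray
        L→C: C black — skip
      L black
    J black
    K gray
      K→L: L black — skip
    K black
    M→H: H black — skip
    M→L: L black — skip
  M black
I black
Every edge goes to a white or black vertex — no back edge, so the graph is acyclic.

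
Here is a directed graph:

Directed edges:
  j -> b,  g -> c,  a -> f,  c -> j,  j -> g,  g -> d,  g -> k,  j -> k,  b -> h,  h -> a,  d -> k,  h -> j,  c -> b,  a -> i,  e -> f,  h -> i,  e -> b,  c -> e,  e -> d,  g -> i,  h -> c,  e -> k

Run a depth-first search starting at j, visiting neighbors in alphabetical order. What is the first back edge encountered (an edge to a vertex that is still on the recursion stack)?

c->b

DFS from j (visiting neighbors in alphabetical order); mark gray on enter, black on exit:
j gray
  b gray
    h gray
      a gray
        f gray
        f black
        i gray
        i black
      a black
      c gray
        c→b: b is gray → back edge
First back edge: c → b.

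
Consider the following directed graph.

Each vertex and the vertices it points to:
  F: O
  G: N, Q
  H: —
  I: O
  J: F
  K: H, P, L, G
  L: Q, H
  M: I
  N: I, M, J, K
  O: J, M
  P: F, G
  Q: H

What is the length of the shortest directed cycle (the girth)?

For each vertex v, BFS finds the shortest path from v back to v.
The shortest such closed walk is N → K → G → N, length 3.

3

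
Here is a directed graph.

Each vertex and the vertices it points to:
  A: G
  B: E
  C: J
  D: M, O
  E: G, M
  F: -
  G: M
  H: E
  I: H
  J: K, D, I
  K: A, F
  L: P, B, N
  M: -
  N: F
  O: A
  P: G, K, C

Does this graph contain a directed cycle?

No

DFS with white/gray/black marking, starting from A:
A gray
  G gray
    M gray
    M black
  G black
A black
B gray
  E gray
    E→G: G black — skip
    E→M: M black — skip
  E black
B black
C gray
  J gray
    K gray
      K→A: A black — skip
      F gray
      F black
    K black
    D gray
      D→M: M black — skip
      O gray
        O→A: A black — skip
      O black
    D black
    I gray
      H gray
        H→E: E black — skip
      H black
    I black
  J black
C black
L gray
  P gray
    P→G: G black — skip
    P→K: K black — skip
    P→C: C black — skip
  P black
  L→B: B black — skip
  N gray
    N→F: F black — skip
  N black
L black
Every edge goes to a white or black vertex — no back edge, so the graph is acyclic.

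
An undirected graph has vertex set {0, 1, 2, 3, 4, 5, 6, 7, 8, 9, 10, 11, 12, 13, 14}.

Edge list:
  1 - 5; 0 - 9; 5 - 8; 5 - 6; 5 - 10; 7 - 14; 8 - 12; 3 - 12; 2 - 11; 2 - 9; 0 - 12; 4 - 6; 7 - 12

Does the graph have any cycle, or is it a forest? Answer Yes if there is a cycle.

No

DFS, tracking each vertex's parent; an edge to a visited non-parent vertex closes a cycle.
Start from 3:
visit 3 (parent –)
  visit 12 (parent 3)
    visit 0 (parent 12)
      visit 9 (parent 0)
        visit 2 (parent 9)
          visit 11 (parent 2)
            11–2: parent, skip
          2–9: parent, skip
        9–0: parent, skip
      0–12: parent, skip
    visit 8 (parent 12)
      visit 5 (parent 8)
        visit 6 (parent 5)
          visit 4 (parent 6)
            4–6: parent, skip
          6–5: parent, skip
        5–8: parent, skip
        visit 10 (parent 5)
          10–5: parent, skip
        visit 1 (parent 5)
          1–5: parent, skip
      8–12: parent, skip
    visit 7 (parent 12)
      visit 14 (parent 7)
        14–7: parent, skip
      7–12: parent, skip
    12–3: parent, skip
visit 13 (parent –)
No non-parent visited neighbor found — the graph is a forest.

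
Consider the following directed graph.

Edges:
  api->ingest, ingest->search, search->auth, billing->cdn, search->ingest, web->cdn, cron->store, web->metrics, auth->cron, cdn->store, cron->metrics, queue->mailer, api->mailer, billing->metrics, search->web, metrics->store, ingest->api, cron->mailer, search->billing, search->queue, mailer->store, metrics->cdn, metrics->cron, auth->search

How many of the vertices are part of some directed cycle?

A vertex is on a directed cycle iff it belongs to a strongly connected component of size ≥ 2 (or has a self-loop).
The vertices on cycles are {api, auth, cron, ingest, search, metrics} — 6 in total.

6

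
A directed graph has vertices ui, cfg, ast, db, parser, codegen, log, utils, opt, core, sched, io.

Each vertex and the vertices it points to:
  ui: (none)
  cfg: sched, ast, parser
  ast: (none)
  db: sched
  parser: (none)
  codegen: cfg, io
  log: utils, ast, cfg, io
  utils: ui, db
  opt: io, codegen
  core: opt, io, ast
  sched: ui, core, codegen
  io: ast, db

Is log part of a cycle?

No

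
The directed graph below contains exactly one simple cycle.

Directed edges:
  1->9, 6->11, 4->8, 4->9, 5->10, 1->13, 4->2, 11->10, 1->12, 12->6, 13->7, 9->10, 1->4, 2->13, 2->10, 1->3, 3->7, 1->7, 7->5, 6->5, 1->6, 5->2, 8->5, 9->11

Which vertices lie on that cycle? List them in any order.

2, 5, 7, 13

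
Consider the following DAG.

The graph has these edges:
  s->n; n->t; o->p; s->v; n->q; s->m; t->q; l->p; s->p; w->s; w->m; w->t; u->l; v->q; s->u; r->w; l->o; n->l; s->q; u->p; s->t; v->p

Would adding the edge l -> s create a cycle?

Adding l→s creates a cycle iff s can already reach l.
Path from s: s → n → l.
So s → … → l → s is a cycle.

Yes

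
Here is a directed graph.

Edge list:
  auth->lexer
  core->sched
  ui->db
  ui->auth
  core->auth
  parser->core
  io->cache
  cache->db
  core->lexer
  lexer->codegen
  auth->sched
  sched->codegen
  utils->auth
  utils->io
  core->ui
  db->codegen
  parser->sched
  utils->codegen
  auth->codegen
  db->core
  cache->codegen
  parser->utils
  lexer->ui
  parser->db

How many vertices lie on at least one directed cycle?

5

A vertex is on a directed cycle iff it belongs to a strongly connected component of size ≥ 2 (or has a self-loop).
The vertices on cycles are {db, ui, auth, core, lexer} — 5 in total.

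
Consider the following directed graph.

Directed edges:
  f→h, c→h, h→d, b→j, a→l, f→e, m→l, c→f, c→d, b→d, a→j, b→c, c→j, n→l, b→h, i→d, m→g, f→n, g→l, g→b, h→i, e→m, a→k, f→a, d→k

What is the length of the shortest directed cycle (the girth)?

6

For each vertex v, BFS finds the shortest path from v back to v.
The shortest such closed walk is f → e → m → g → b → c → f, length 6.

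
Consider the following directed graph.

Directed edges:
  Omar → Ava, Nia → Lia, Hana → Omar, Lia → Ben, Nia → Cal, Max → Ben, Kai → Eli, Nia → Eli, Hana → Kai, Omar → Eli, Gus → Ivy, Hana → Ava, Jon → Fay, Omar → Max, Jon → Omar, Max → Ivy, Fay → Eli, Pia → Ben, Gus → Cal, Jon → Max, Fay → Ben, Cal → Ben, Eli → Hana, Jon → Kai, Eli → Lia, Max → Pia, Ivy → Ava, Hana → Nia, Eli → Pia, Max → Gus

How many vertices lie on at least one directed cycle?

A vertex is on a directed cycle iff it belongs to a strongly connected component of size ≥ 2 (or has a self-loop).
The vertices on cycles are {Eli, Kai, Nia, Hana, Omar} — 5 in total.

5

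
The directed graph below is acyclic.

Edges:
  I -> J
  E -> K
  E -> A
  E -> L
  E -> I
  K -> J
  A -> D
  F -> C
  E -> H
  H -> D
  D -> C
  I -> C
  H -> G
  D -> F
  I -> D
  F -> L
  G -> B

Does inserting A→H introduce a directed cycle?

Adding A→H creates a cycle iff H can already reach A.
Explore from H: no path reaches A. The graph stays acyclic.

No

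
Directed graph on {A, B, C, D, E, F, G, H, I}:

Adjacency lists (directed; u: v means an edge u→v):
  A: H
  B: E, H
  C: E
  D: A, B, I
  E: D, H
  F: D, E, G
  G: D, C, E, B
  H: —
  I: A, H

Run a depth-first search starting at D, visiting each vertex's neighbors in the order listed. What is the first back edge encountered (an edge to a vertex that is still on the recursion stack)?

DFS from D (visiting each vertex's neighbors in the order listed); mark gray on enter, black on exit:
D gray
  A gray
    H gray
    H black
  A black
  B gray
    E gray
      E→D: D is gray → back edge
First back edge: E → D.

E->D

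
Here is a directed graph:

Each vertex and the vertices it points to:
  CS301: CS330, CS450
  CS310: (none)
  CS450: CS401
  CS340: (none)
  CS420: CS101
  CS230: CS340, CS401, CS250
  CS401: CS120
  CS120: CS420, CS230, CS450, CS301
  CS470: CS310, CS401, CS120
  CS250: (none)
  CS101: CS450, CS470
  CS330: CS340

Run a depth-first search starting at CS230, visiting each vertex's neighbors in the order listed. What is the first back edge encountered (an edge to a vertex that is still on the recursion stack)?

DFS from CS230 (visiting each vertex's neighbors in the order listed); mark gray on enter, black on exit:
CS230 gray
  CS340 gray
  CS340 black
  CS401 gray
    CS120 gray
      CS420 gray
        CS101 gray
          CS450 gray
            CS450→CS401: CS401 is gray → back edge
First back edge: CS450 → CS401.

CS450→CS401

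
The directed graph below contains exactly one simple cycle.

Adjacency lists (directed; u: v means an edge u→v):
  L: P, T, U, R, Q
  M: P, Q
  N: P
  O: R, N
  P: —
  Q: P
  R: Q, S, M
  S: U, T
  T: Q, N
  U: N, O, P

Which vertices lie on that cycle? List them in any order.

O, R, S, U

DFS with gray/black marking from R:
R gray
  Q gray
    P gray
    P black
  Q black
  S gray
    U gray
      N gray
        N→P: P black — skip
      N black
      O gray
        O→R: R is gray → back edge
Back edge closes the cycle R → S → U → O → R; its vertices are {O, R, S, U}.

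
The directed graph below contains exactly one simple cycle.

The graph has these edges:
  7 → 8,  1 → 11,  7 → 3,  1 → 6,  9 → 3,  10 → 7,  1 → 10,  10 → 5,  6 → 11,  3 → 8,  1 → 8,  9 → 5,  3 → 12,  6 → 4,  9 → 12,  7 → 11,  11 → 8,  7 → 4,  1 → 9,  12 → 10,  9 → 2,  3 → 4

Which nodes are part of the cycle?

3, 7, 10, 12

DFS with gray/black marking from 10:
10 gray
  5 gray
  5 black
  7 gray
    11 gray
      8 gray
      8 black
    11 black
    3 gray
      4 gray
      4 black
      12 gray
        12→10: 10 is gray → back edge
Back edge closes the cycle 10 → 7 → 3 → 12 → 10; its vertices are {3, 7, 10, 12}.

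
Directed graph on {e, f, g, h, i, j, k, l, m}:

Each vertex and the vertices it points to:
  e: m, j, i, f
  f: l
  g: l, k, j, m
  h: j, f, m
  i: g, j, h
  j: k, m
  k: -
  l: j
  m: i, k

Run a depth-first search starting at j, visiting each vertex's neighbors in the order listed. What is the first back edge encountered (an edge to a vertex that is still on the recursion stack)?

DFS from j (visiting each vertex's neighbors in the order listed); mark gray on enter, black on exit:
j gray
  k gray
  k black
  m gray
    i gray
      g gray
        l gray
          l→j: j is gray → back edge
First back edge: l → j.

l→j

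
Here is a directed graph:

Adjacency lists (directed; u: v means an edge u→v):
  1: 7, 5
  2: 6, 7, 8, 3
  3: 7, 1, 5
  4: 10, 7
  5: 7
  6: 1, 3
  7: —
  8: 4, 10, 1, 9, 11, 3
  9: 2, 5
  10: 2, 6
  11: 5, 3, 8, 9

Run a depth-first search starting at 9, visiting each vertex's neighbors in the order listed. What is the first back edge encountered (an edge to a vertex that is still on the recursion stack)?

10->2

DFS from 9 (visiting each vertex's neighbors in the order listed); mark gray on enter, black on exit:
9 gray
  2 gray
    6 gray
      1 gray
        7 gray
        7 black
        5 gray
          5→7: 7 black — skip
        5 black
      1 black
      3 gray
        3→7: 7 black — skip
        3→1: 1 black — skip
        3→5: 5 black — skip
      3 black
    6 black
    2→7: 7 black — skip
    8 gray
      4 gray
        10 gray
          10→2: 2 is gray → back edge
First back edge: 10 → 2.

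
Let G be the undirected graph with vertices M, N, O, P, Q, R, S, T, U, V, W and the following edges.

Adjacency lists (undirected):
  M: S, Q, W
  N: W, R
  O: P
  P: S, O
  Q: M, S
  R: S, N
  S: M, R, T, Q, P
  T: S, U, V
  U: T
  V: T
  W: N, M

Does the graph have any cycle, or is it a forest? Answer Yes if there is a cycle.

Yes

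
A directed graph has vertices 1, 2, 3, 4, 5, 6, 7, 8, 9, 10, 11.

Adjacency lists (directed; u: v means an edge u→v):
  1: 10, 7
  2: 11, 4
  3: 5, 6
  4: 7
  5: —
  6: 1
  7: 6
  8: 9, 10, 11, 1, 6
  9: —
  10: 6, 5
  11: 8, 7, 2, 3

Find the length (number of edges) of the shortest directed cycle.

For each vertex v, BFS finds the shortest path from v back to v.
The shortest such closed walk is 11 → 8 → 11, length 2.

2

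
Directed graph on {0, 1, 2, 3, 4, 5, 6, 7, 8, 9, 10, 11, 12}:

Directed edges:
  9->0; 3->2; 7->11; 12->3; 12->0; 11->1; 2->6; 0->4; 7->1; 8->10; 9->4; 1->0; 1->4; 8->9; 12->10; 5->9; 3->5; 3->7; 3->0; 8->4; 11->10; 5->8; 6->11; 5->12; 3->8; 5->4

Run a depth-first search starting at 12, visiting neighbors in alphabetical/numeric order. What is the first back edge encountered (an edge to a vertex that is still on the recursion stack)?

5→12

DFS from 12 (visiting neighbors in alphabetical/numeric order); mark gray on enter, black on exit:
12 gray
  0 gray
    4 gray
    4 black
  0 black
  3 gray
    3→0: 0 black — skip
    2 gray
      6 gray
        11 gray
          1 gray
            1→0: 0 black — skip
            1→4: 4 black — skip
          1 black
          10 gray
          10 black
        11 black
      6 black
    2 black
    5 gray
      5→4: 4 black — skip
      8 gray
        8→4: 4 black — skip
        9 gray
          9→0: 0 black — skip
          9→4: 4 black — skip
        9 black
        8→10: 10 black — skip
      8 black
      5→9: 9 black — skip
      5→12: 12 is gray → back edge
First back edge: 5 → 12.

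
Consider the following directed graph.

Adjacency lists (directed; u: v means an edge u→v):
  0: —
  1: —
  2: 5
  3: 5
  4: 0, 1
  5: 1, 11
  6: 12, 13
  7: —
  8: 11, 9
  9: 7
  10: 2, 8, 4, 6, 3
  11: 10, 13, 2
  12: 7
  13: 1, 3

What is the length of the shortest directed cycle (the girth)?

3

For each vertex v, BFS finds the shortest path from v back to v.
The shortest such closed walk is 10 → 8 → 11 → 10, length 3.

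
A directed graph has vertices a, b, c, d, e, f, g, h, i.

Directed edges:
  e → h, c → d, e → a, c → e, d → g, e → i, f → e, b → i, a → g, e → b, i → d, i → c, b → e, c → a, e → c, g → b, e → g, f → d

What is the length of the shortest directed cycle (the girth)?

2

For each vertex v, BFS finds the shortest path from v back to v.
The shortest such closed walk is e → b → e, length 2.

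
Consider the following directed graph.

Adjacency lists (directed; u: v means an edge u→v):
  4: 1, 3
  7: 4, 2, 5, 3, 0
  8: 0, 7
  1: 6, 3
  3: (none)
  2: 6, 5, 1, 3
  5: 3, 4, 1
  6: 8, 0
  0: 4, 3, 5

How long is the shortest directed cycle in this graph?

For each vertex v, BFS finds the shortest path from v back to v.
The shortest such closed walk is 8 → 7 → 2 → 6 → 8, length 4.

4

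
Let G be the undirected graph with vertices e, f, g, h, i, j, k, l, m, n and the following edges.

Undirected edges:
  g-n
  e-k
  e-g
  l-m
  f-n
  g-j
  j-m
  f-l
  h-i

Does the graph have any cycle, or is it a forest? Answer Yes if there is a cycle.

Yes

DFS, tracking each vertex's parent; an edge to a visited non-parent vertex closes a cycle.
Start from m:
visit m (parent –)
  visit j (parent m)
    visit g (parent j)
      visit e (parent g)
        e–g: parent, skip
        visit k (parent e)
          k–e: parent, skip
      visit n (parent g)
        n–g: parent, skip
        visit f (parent n)
          visit l (parent f)
            l–m: m visited and ≠ parent → cycle
Cycle: m – j – g – n – f – l – m.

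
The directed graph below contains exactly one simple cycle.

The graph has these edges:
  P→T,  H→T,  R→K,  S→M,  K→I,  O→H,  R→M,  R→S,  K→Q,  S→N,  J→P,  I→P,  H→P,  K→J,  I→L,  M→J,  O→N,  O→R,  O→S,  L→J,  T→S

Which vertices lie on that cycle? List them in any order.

DFS with gray/black marking from M:
M gray
  J gray
    P gray
      T gray
        S gray
          S→M: M is gray → back edge
Back edge closes the cycle M → J → P → T → S → M; its vertices are {J, M, P, S, T}.

J, M, P, S, T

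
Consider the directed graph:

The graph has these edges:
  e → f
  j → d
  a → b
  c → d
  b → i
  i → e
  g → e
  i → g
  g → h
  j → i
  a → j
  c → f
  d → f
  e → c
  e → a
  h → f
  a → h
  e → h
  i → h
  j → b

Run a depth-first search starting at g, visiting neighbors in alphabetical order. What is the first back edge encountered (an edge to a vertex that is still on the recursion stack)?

DFS from g (visiting neighbors in alphabetical order); mark gray on enter, black on exit:
g gray
  e gray
    a gray
      b gray
        i gray
          i→e: e is gray → back edge
First back edge: i → e.

i->e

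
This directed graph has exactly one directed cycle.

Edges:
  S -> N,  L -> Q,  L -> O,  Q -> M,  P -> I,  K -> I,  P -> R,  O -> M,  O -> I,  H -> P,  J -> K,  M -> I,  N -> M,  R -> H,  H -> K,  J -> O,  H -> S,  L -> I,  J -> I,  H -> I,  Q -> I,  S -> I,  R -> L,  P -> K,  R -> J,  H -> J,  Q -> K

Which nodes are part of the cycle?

H, P, R

DFS with gray/black marking from H:
H gray
  S gray
    I gray
    I black
    N gray
      M gray
        M→I: I black — skip
      M black
    N black
  S black
  J gray
    O gray
      O→M: M black — skip
      O→I: I black — skip
    O black
    K gray
      K→I: I black — skip
    K black
    J→I: I black — skip
  J black
  H→I: I black — skip
  P gray
    P→K: K black — skip
    P→I: I black — skip
    R gray
      R→H: H is gray → back edge
Back edge closes the cycle H → P → R → H; its vertices are {H, P, R}.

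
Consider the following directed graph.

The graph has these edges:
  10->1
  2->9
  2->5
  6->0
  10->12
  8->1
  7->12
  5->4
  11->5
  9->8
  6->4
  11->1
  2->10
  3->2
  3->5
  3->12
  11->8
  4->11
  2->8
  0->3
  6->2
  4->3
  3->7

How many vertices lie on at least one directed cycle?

5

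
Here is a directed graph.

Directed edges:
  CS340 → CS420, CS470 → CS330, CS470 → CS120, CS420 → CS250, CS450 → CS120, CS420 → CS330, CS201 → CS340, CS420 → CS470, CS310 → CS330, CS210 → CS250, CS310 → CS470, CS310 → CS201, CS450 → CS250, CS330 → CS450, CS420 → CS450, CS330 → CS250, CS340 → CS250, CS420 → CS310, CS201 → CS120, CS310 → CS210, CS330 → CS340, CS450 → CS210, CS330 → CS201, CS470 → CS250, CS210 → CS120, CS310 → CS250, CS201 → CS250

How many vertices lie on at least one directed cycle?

6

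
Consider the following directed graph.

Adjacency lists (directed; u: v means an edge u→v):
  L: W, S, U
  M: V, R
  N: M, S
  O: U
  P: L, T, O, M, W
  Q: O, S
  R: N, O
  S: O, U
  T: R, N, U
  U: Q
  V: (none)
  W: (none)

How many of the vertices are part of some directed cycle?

A vertex is on a directed cycle iff it belongs to a strongly connected component of size ≥ 2 (or has a self-loop).
The vertices on cycles are {M, N, O, Q, R, S, U} — 7 in total.

7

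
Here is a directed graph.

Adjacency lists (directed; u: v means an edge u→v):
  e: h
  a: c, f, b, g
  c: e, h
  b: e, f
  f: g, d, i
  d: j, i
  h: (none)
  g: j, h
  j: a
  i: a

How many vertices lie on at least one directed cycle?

A vertex is on a directed cycle iff it belongs to a strongly connected component of size ≥ 2 (or has a self-loop).
The vertices on cycles are {a, b, d, f, g, i, j} — 7 in total.

7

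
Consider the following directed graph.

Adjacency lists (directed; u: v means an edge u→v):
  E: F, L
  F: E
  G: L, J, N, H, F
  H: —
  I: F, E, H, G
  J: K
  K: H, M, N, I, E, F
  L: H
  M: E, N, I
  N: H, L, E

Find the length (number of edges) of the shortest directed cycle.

For each vertex v, BFS finds the shortest path from v back to v.
The shortest such closed walk is F → E → F, length 2.

2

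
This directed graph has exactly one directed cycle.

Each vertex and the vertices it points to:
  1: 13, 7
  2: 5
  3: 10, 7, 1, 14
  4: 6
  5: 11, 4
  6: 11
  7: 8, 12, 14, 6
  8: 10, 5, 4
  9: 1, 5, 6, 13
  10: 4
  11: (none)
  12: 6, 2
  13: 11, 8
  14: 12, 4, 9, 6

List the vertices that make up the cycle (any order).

1, 7, 9, 14

DFS with gray/black marking from 7:
7 gray
  8 gray
    10 gray
      4 gray
        6 gray
          11 gray
          11 black
        6 black
      4 black
    10 black
    5 gray
      5→11: 11 black — skip
      5→4: 4 black — skip
    5 black
    8→4: 4 black — skip
  8 black
  12 gray
    12→6: 6 black — skip
    2 gray
      2→5: 5 black — skip
    2 black
  12 black
  14 gray
    14→12: 12 black — skip
    14→4: 4 black — skip
    9 gray
      1 gray
        13 gray
          13→11: 11 black — skip
          13→8: 8 black — skip
        13 black
        1→7: 7 is gray → back edge
Back edge closes the cycle 7 → 14 → 9 → 1 → 7; its vertices are {1, 7, 9, 14}.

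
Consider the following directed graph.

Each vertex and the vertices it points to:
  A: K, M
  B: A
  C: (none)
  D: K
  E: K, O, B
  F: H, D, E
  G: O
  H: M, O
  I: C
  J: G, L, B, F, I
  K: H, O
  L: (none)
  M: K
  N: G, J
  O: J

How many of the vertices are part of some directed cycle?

11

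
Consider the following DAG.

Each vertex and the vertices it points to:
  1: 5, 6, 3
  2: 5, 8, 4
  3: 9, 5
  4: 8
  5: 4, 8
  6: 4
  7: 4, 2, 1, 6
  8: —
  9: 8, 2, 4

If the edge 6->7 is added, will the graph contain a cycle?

Adding 6→7 creates a cycle iff 7 can already reach 6.
Path from 7: 7 → 6.
So 7 → … → 6 → 7 is a cycle.

Yes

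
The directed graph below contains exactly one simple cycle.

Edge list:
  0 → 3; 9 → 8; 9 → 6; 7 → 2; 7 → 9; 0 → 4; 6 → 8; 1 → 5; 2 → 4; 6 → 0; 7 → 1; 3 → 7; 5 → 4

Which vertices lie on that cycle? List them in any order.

0, 3, 6, 7, 9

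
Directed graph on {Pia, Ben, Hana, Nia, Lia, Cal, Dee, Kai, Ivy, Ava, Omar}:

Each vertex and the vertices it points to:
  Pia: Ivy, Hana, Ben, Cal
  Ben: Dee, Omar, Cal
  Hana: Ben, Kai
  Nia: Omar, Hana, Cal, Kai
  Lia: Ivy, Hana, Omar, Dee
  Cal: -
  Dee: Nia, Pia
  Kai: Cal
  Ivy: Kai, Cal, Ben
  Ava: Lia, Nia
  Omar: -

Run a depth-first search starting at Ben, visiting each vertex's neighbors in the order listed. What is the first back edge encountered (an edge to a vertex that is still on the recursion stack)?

Hana→Ben

DFS from Ben (visiting each vertex's neighbors in the order listed); mark gray on enter, black on exit:
Ben gray
  Dee gray
    Nia gray
      Omar gray
      Omar black
      Hana gray
        Hana→Ben: Ben is gray → back edge
First back edge: Hana → Ben.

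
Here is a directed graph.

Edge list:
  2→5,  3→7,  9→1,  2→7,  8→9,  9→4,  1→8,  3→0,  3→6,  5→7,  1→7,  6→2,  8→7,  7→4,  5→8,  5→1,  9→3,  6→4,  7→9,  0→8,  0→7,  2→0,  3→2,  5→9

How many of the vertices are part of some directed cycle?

A vertex is on a directed cycle iff it belongs to a strongly connected component of size ≥ 2 (or has a self-loop).
The vertices on cycles are {0, 1, 2, 3, 5, 6, 7, 8, 9} — 9 in total.

9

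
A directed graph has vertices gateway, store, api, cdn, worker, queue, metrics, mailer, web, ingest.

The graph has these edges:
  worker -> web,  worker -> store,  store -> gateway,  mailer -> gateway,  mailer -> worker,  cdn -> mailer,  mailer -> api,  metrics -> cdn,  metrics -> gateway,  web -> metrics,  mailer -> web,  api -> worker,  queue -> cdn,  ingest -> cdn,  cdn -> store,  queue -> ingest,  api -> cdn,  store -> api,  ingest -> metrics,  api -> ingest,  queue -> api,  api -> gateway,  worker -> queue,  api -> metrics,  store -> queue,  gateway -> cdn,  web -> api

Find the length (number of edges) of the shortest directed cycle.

For each vertex v, BFS finds the shortest path from v back to v.
The shortest such closed walk is mailer → api → cdn → mailer, length 3.

3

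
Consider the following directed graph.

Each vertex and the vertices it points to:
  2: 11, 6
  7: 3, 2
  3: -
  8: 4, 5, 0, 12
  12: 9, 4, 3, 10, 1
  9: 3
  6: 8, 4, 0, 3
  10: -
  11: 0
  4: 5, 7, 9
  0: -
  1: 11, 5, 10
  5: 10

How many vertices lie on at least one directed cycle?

6

A vertex is on a directed cycle iff it belongs to a strongly connected component of size ≥ 2 (or has a self-loop).
The vertices on cycles are {2, 4, 6, 7, 8, 12} — 6 in total.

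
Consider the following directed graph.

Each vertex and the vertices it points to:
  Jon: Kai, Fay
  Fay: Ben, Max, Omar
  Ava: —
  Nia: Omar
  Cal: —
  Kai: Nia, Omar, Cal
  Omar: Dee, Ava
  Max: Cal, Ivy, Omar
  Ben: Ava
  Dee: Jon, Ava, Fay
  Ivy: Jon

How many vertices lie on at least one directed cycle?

A vertex is on a directed cycle iff it belongs to a strongly connected component of size ≥ 2 (or has a self-loop).
The vertices on cycles are {Dee, Fay, Ivy, Jon, Kai, Max, Nia, Omar} — 8 in total.

8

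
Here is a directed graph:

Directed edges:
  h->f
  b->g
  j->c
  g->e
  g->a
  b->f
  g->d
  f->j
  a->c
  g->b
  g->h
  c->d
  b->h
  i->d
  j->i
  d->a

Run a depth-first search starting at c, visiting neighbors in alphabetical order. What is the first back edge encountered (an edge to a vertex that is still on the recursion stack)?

a→c

DFS from c (visiting neighbors in alphabetical order); mark gray on enter, black on exit:
c gray
  d gray
    a gray
      a→c: c is gray → back edge
First back edge: a → c.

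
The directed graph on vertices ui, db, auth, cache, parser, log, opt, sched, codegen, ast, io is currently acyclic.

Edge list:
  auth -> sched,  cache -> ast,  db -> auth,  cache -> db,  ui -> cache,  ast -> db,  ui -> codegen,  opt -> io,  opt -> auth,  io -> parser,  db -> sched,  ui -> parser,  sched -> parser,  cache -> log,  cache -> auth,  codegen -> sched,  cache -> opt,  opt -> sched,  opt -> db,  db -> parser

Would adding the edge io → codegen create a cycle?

No

Adding io→codegen creates a cycle iff codegen can already reach io.
Explore from codegen: no path reaches io. The graph stays acyclic.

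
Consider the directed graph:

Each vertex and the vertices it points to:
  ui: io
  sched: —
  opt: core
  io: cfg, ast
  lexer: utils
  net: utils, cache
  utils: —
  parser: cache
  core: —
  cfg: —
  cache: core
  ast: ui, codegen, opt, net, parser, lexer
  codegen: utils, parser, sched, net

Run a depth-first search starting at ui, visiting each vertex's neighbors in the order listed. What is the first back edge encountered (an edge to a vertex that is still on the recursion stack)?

DFS from ui (visiting each vertex's neighbors in the order listed); mark gray on enter, black on exit:
ui gray
  io gray
    cfg gray
    cfg black
    ast gray
      ast→ui: ui is gray → back edge
First back edge: ast → ui.

ast→ui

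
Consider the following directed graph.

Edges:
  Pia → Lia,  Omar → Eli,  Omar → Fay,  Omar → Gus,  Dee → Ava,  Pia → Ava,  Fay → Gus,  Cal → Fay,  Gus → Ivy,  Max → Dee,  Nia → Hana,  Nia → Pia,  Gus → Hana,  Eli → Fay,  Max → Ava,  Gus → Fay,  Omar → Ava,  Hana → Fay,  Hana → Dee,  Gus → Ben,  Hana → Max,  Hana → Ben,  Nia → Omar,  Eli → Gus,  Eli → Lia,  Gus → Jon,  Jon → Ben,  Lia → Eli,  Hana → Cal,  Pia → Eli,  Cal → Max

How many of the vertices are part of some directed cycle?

6

A vertex is on a directed cycle iff it belongs to a strongly connected component of size ≥ 2 (or has a self-loop).
The vertices on cycles are {Cal, Eli, Fay, Gus, Lia, Hana} — 6 in total.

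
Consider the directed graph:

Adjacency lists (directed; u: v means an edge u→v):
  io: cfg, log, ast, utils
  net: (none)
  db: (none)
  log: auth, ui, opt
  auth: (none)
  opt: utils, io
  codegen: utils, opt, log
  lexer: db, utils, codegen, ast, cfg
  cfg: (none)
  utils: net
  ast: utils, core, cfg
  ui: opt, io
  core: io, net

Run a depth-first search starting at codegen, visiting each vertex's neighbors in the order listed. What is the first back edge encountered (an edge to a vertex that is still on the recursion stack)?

ui->opt

DFS from codegen (visiting each vertex's neighbors in the order listed); mark gray on enter, black on exit:
codegen gray
  utils gray
    net gray
    net black
  utils black
  opt gray
    opt→utils: utils black — skip
    io gray
      cfg gray
      cfg black
      log gray
        auth gray
        auth black
        ui gray
          ui→opt: opt is gray → back edge
First back edge: ui → opt.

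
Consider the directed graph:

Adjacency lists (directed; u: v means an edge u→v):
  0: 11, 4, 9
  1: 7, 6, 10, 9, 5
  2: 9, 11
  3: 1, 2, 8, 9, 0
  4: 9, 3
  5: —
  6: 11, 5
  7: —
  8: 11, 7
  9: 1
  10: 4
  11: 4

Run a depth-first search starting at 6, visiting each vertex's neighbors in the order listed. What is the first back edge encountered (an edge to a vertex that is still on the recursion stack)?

DFS from 6 (visiting each vertex's neighbors in the order listed); mark gray on enter, black on exit:
6 gray
  11 gray
    4 gray
      9 gray
        1 gray
          7 gray
          7 black
          1→6: 6 is gray → back edge
First back edge: 1 → 6.

1->6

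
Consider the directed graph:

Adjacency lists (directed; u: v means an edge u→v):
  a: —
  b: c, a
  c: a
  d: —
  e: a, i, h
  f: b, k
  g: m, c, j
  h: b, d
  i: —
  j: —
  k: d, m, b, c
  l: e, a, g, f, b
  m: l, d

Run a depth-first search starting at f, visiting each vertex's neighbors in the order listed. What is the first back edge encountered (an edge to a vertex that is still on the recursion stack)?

DFS from f (visiting each vertex's neighbors in the order listed); mark gray on enter, black on exit:
f gray
  b gray
    c gray
      a gray
      a black
    c black
    b→a: a black — skip
  b black
  k gray
    d gray
    d black
    m gray
      l gray
        e gray
          e→a: a black — skip
          i gray
          i black
          h gray
            h→b: b black — skip
            h→d: d black — skip
          h black
        e black
        l→a: a black — skip
        g gray
          g→m: m is gray → back edge
First back edge: g → m.

g→m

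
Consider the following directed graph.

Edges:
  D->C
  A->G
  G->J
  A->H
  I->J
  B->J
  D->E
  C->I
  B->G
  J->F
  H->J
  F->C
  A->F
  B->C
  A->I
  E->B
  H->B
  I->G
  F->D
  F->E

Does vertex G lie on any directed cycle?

G is on a cycle iff G can reach itself via ≥1 edge.
G → J → F → E → B → G — yes.

Yes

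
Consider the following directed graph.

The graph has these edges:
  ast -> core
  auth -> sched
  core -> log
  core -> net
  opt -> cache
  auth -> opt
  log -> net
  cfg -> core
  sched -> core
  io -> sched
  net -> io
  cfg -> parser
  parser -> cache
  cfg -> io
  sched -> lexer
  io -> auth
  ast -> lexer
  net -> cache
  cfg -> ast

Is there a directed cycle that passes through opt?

opt lies on a cycle iff there is a path from opt back to itself.
Exploring from opt, it never reaches itself; equivalently, its strongly connected component is a singleton.

No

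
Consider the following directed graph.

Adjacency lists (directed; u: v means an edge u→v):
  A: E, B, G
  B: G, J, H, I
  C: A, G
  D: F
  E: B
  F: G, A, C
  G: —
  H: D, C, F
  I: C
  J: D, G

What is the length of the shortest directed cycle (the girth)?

For each vertex v, BFS finds the shortest path from v back to v.
The shortest such closed walk is A → B → H → C → A, length 4.

4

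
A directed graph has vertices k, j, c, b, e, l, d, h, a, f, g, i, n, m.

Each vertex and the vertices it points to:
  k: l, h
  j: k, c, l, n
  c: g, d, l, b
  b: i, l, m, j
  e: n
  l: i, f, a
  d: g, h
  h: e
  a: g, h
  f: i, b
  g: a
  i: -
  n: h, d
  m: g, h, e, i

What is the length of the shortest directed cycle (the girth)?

For each vertex v, BFS finds the shortest path from v back to v.
The shortest such closed walk is a → g → a, length 2.

2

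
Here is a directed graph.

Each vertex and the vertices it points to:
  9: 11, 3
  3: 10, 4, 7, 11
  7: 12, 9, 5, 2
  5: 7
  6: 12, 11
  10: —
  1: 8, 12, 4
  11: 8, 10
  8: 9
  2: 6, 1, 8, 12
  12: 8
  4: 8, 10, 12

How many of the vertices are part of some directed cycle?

11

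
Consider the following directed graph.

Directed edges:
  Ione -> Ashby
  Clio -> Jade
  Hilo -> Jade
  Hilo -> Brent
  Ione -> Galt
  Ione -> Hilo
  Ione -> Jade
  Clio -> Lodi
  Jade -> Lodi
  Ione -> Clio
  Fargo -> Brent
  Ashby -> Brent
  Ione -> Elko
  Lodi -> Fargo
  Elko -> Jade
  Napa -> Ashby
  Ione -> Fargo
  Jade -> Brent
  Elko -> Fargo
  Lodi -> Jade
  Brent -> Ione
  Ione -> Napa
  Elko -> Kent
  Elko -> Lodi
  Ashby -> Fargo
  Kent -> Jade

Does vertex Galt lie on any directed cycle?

No

Galt lies on a cycle iff there is a path from Galt back to itself.
Exploring from Galt, it never reaches itself; equivalently, its strongly connected component is a singleton.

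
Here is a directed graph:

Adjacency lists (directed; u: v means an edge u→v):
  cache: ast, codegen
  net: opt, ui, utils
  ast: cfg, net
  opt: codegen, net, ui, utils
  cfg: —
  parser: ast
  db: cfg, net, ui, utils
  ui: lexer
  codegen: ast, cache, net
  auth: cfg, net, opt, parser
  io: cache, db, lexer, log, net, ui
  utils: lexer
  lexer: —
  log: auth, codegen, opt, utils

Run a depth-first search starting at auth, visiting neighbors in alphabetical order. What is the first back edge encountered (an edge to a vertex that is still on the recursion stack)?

DFS from auth (visiting neighbors in alphabetical order); mark gray on enter, black on exit:
auth gray
  cfg gray
  cfg black
  net gray
    opt gray
      codegen gray
        ast gray
          ast→cfg: cfg black — skip
          ast→net: net is gray → back edge
First back edge: ast → net.

ast→net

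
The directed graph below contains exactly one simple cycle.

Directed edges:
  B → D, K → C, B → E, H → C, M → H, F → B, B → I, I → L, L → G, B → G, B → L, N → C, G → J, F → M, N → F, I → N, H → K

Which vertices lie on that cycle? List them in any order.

B, F, I, N

DFS with gray/black marking from F:
F gray
  B gray
    L gray
      G gray
        J gray
        J black
      G black
    L black
    E gray
    E black
    D gray
    D black
    B→G: G black — skip
    I gray
      N gray
        N→F: F is gray → back edge
Back edge closes the cycle F → B → I → N → F; its vertices are {B, F, I, N}.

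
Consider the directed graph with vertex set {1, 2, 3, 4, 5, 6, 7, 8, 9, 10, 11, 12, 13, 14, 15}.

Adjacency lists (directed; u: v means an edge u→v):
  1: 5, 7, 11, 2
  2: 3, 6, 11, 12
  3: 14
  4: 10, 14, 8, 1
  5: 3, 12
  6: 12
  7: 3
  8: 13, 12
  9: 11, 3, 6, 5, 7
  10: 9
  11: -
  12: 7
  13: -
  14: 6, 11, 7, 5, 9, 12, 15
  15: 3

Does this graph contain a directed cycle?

Yes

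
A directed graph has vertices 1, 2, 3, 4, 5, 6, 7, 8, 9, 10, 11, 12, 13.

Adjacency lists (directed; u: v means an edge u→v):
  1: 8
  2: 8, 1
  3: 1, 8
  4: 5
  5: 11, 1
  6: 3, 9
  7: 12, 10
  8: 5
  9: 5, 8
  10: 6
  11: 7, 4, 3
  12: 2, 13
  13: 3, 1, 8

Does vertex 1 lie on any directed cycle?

Yes

1 is on a cycle iff 1 can reach itself via ≥1 edge.
1 → 8 → 5 → 1 — yes.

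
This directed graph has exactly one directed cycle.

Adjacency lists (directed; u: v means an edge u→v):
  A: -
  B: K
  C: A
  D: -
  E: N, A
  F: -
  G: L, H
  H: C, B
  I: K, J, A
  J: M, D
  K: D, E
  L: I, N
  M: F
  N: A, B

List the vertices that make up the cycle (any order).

B, E, K, N

DFS with gray/black marking from B:
B gray
  K gray
    D gray
    D black
    E gray
      N gray
        A gray
        A black
        N→B: B is gray → back edge
Back edge closes the cycle B → K → E → N → B; its vertices are {B, E, K, N}.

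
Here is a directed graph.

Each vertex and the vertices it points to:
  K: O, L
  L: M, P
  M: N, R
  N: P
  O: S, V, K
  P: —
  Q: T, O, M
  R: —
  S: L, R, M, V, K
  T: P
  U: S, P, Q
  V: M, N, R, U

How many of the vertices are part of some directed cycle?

6

A vertex is on a directed cycle iff it belongs to a strongly connected component of size ≥ 2 (or has a self-loop).
The vertices on cycles are {K, O, Q, S, U, V} — 6 in total.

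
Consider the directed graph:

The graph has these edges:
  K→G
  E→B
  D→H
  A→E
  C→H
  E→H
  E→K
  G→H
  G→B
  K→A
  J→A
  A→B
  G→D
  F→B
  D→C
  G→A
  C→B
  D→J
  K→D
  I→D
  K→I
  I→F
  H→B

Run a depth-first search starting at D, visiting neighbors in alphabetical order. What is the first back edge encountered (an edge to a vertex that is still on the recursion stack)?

K→A

DFS from D (visiting neighbors in alphabetical order); mark gray on enter, black on exit:
D gray
  C gray
    B gray
    B black
    H gray
      H→B: B black — skip
    H black
  C black
  D→H: H black — skip
  J gray
    A gray
      A→B: B black — skip
      E gray
        E→B: B black — skip
        E→H: H black — skip
        K gray
          K→A: A is gray → back edge
First back edge: K → A.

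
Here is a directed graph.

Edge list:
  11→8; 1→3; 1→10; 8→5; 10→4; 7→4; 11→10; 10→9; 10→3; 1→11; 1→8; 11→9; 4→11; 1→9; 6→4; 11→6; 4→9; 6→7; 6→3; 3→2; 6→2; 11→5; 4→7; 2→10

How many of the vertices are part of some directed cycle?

7

A vertex is on a directed cycle iff it belongs to a strongly connected component of size ≥ 2 (or has a self-loop).
The vertices on cycles are {2, 3, 4, 6, 7, 10, 11} — 7 in total.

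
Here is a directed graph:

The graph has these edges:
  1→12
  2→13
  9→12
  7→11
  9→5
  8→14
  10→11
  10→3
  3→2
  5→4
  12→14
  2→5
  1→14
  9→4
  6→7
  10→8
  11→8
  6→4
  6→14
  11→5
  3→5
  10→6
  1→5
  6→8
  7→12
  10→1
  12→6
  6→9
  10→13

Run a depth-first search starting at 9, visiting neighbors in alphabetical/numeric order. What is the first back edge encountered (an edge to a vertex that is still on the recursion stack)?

DFS from 9 (visiting neighbors in alphabetical/numeric order); mark gray on enter, black on exit:
9 gray
  4 gray
  4 black
  5 gray
    5→4: 4 black — skip
  5 black
  12 gray
    6 gray
      6→4: 4 black — skip
      7 gray
        11 gray
          11→5: 5 black — skip
          8 gray
            14 gray
            14 black
          8 black
        11 black
        7→12: 12 is gray → back edge
First back edge: 7 → 12.

7->12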